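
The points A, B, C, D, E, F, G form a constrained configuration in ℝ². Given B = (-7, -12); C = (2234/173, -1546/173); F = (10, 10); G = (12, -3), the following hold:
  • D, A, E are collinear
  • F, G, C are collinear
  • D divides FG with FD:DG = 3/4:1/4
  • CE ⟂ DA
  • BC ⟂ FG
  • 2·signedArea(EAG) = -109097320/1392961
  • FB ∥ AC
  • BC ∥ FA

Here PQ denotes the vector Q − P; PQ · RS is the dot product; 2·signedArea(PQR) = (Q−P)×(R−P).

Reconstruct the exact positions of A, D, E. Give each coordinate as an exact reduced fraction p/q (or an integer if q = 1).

1. A_x = 5175/173  [FB ∥ AC ∩ BC ∥ FA]
2. A_y = 2260/173  [FB ∥ AC ∩ BC ∥ FA]
   → A = (5175/173, 2260/173)
3. D_x = 23/2  [D divides FG with FD:DG = 3/4:1/4]
4. D_y = 1/4  [D divides FG with FD:DG = 3/4:1/4]
   → D = (23/2, 1/4)
5. E_x = 11345923/1392961  [D, A, E are collinear ∩ CE ⟂ DA]
6. E_y = -2903732/1392961  [D, A, E are collinear ∩ CE ⟂ DA]
   → E = (11345923/1392961, -2903732/1392961)

A = (5175/173, 2260/173)
D = (23/2, 1/4)
E = (11345923/1392961, -2903732/1392961)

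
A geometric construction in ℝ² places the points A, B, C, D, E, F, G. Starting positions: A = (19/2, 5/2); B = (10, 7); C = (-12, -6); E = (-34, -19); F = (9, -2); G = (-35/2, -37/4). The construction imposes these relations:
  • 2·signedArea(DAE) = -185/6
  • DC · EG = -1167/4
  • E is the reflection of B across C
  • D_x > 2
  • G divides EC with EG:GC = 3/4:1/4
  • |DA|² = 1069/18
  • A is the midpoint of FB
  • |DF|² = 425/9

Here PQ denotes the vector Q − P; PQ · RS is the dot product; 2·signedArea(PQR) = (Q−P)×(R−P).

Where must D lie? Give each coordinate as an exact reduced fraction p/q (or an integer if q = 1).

1. D_x = 7/3  [2·signedArea(DAE) = -185/6 ∩ DC · EG = -1167/4]
2. D_y = -1/3  [2·signedArea(DAE) = -185/6 ∩ DC · EG = -1167/4]
   → D = (7/3, -1/3)

D = (7/3, -1/3)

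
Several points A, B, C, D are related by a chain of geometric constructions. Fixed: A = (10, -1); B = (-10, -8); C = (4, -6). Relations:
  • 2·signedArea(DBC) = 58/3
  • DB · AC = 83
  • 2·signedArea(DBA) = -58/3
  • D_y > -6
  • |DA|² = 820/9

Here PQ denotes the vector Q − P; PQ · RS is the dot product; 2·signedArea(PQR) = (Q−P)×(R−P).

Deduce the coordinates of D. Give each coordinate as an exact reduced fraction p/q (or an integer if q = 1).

D = (4/3, -5)

1. D_x = 4/3  [DB · AC = 83 ∩ 2·signedArea(DBC) = 58/3]
2. D_y = -5  [DB · AC = 83 ∩ 2·signedArea(DBC) = 58/3]
   → D = (4/3, -5)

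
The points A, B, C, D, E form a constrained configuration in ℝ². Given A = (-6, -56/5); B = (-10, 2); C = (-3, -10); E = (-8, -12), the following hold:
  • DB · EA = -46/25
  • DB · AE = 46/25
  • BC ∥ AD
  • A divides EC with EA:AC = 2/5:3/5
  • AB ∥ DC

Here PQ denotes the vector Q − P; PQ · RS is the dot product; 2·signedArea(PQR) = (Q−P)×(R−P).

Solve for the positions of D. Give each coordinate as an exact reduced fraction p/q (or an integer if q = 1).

1. D_x = 1  [AB ∥ DC ∩ BC ∥ AD]
2. D_y = -116/5  [AB ∥ DC ∩ BC ∥ AD]
   → D = (1, -116/5)

D = (1, -116/5)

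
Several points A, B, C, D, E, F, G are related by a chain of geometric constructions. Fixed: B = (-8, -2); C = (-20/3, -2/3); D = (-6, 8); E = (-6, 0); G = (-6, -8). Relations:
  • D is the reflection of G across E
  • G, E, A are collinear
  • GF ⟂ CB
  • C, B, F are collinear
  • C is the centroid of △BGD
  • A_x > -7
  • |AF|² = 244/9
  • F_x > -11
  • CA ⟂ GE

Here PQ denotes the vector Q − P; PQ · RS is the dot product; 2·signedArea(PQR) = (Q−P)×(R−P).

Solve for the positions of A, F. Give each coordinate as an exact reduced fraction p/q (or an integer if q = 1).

A = (-6, -2/3)
F = (-10, -4)

1. A_x = -6  [G, E, A are collinear ∩ CA ⟂ GE]
2. A_y = -2/3  [G, E, A are collinear ∩ CA ⟂ GE]
   → A = (-6, -2/3)
3. F_x = -10  [C, B, F are collinear ∩ GF ⟂ CB]
4. F_y = -4  [C, B, F are collinear ∩ GF ⟂ CB]
   → F = (-10, -4)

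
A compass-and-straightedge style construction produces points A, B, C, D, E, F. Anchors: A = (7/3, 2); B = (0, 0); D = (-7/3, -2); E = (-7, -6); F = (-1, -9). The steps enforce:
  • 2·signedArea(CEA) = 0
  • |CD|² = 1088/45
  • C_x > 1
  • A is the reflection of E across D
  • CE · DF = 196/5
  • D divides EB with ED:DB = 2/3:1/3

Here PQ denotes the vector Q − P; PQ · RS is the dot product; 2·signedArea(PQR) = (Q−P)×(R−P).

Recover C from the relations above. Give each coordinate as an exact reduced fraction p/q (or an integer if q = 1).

1. C_x = 7/5  [2·signedArea(CEA) = 0 ∩ CE · DF = 196/5]
2. C_y = 6/5  [2·signedArea(CEA) = 0 ∩ CE · DF = 196/5]
   → C = (7/5, 6/5)

C = (7/5, 6/5)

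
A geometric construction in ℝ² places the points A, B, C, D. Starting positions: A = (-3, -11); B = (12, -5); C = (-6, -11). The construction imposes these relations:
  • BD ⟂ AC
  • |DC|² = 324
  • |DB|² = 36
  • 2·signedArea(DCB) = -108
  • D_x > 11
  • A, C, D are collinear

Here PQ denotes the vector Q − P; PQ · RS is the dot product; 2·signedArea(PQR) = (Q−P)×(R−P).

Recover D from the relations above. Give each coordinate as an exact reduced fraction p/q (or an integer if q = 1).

D = (12, -11)

1. D_x = 12  [A, C, D are collinear ∩ BD ⟂ AC]
2. D_y = -11  [A, C, D are collinear ∩ BD ⟂ AC]
   → D = (12, -11)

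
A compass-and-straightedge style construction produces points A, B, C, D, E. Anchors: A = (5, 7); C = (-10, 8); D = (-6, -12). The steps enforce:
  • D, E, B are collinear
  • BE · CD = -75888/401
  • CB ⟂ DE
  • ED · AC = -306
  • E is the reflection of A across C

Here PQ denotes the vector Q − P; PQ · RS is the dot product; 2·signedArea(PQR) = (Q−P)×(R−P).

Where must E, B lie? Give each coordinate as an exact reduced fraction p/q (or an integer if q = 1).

B = (-7118/401, 396/401)
E = (-25, 9)

1. E_x = -25  [E is the reflection of A across C]
2. E_y = 9  [E is the reflection of A across C]
   → E = (-25, 9)
3. B_x = -7118/401  [D, E, B are collinear ∩ CB ⟂ DE]
4. B_y = 396/401  [D, E, B are collinear ∩ CB ⟂ DE]
   → B = (-7118/401, 396/401)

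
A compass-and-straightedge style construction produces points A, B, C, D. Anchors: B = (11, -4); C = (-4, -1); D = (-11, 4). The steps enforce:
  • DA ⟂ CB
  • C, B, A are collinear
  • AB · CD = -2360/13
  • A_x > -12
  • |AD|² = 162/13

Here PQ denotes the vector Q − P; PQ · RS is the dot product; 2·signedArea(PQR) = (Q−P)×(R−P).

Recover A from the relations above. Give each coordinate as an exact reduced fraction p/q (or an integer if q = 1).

A = (-152/13, 7/13)

1. A_x = -152/13  [C, B, A are collinear ∩ DA ⟂ CB]
2. A_y = 7/13  [C, B, A are collinear ∩ DA ⟂ CB]
   → A = (-152/13, 7/13)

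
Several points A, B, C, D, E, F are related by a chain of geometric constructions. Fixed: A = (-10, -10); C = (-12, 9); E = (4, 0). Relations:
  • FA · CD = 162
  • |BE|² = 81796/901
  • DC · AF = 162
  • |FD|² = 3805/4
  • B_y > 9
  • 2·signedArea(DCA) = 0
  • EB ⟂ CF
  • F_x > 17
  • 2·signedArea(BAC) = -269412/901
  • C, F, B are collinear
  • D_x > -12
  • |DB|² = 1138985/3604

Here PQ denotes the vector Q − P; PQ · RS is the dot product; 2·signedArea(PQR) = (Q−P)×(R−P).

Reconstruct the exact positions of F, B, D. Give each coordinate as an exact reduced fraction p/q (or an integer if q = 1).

B = (3318/901, 8580/901)
D = (-11, -1/2)
F = (18, 10)

1. B_x = 3318/901  [line -19·x + -2·y + 80202/901 = 0 ∩ |BE|² = 81796/901]
2. B_y = 8580/901  [line -19·x + -2·y + 80202/901 = 0 ∩ |BE|² = 81796/901]
   → B = (3318/901, 8580/901)
3. D_x = -11  [line 19·x + 2·y + 210 = 0 ∩ |DB|² = 1138985/3604]
4. D_y = -1/2  [line 19·x + 2·y + 210 = 0 ∩ |DB|² = 1138985/3604]
   → D = (-11, -1/2)
5. F_x = 18  [FA · CD = 162 ∩ C, F, B are collinear]
6. F_y = 10  [FA · CD = 162 ∩ C, F, B are collinear]
   → F = (18, 10)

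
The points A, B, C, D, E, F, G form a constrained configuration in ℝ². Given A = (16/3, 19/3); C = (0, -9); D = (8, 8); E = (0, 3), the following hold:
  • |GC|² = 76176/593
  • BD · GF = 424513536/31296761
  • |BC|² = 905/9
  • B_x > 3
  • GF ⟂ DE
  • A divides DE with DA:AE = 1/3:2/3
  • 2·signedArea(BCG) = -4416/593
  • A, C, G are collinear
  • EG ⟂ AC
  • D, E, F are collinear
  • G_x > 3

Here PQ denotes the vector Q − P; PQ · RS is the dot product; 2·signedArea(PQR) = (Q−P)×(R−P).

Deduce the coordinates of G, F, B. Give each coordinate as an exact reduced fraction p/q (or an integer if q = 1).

B = (6952/1779, 418/1779)
F = (110592/52777, 227451/52777)
G = (2208/593, 1011/593)

1. G_x = 2208/593  [A, C, G are collinear ∩ EG ⟂ AC]
2. G_y = 1011/593  [A, C, G are collinear ∩ EG ⟂ AC]
   → G = (2208/593, 1011/593)
3. F_x = 110592/52777  [D, E, F are collinear ∩ GF ⟂ DE]
4. F_y = 227451/52777  [D, E, F are collinear ∩ GF ⟂ DE]
   → F = (110592/52777, 227451/52777)
5. B_x = 6952/1779  [BD · GF = 424513536/31296761 ∩ 2·signedArea(BCG) = -4416/593]
6. B_y = 418/1779  [BD · GF = 424513536/31296761 ∩ 2·signedArea(BCG) = -4416/593]
   → B = (6952/1779, 418/1779)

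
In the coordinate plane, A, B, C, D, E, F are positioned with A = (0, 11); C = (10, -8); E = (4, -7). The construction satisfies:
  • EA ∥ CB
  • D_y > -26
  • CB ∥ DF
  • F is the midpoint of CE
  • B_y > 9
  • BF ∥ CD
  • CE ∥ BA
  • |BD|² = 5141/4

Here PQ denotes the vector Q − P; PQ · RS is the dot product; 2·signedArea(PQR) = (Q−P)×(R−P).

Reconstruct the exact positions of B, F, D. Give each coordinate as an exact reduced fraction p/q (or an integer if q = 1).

B = (6, 10)
D = (11, -51/2)
F = (7, -15/2)

1. B_x = 6  [CE ∥ BA ∩ EA ∥ CB]
2. B_y = 10  [CE ∥ BA ∩ EA ∥ CB]
   → B = (6, 10)
3. F_x = 7  [F is the midpoint of CE]
4. F_y = -15/2  [F is the midpoint of CE]
   → F = (7, -15/2)
5. D_x = 11  [CB ∥ DF ∩ BF ∥ CD]
6. D_y = -51/2  [CB ∥ DF ∩ BF ∥ CD]
   → D = (11, -51/2)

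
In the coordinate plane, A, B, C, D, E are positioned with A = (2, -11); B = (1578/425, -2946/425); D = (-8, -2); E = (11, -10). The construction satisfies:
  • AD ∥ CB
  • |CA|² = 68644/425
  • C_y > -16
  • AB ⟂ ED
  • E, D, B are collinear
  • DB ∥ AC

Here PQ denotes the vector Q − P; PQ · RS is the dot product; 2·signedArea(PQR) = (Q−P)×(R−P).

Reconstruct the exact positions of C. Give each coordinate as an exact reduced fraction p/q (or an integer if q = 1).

1. C_x = 5828/425  [AD ∥ CB ∩ DB ∥ AC]
2. C_y = -6771/425  [AD ∥ CB ∩ DB ∥ AC]
   → C = (5828/425, -6771/425)

C = (5828/425, -6771/425)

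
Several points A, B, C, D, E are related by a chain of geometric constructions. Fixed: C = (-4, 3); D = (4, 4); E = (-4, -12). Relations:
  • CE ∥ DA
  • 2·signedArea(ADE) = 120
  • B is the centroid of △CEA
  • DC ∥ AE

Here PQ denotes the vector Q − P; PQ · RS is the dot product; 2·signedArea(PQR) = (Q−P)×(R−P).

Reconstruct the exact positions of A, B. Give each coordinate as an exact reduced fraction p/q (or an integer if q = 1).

1. A_x = 4  [DC ∥ AE ∩ CE ∥ DA]
2. A_y = -11  [DC ∥ AE ∩ CE ∥ DA]
   → A = (4, -11)
3. B_x = -4/3  [B is the centroid of △CEA]
4. B_y = -20/3  [B is the centroid of △CEA]
   → B = (-4/3, -20/3)

A = (4, -11)
B = (-4/3, -20/3)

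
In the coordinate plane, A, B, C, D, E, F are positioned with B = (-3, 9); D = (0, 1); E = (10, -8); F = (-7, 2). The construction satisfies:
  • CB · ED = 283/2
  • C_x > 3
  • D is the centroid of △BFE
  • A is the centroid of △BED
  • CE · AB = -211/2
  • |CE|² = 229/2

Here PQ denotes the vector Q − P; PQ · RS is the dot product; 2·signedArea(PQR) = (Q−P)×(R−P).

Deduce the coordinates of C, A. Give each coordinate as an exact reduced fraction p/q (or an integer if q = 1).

1. C_x = 7/2  [line 10·x + -9·y + -61/2 = 0 ∩ |CE|² = 229/2]
2. C_y = 1/2  [line 10·x + -9·y + -61/2 = 0 ∩ |CE|² = 229/2]
   → C = (7/2, 1/2)
3. A_x = 7/3  [A is the centroid of △BED]
4. A_y = 2/3  [A is the centroid of △BED]
   → A = (7/3, 2/3)

A = (7/3, 2/3)
C = (7/2, 1/2)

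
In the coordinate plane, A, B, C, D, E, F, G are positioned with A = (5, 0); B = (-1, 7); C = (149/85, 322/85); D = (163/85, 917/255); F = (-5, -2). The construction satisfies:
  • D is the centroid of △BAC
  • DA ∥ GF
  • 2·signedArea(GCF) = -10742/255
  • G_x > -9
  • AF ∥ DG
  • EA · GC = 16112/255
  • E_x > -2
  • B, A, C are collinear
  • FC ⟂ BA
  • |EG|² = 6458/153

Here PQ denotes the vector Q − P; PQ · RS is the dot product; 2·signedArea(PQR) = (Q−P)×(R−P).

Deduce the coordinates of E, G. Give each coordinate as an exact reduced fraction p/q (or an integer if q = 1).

E = (-138/85, 76/85)
G = (-687/85, 407/255)

1. G_x = -687/85  [DA ∥ GF ∩ AF ∥ DG]
2. G_y = 407/255  [DA ∥ GF ∩ AF ∥ DG]
   → G = (-687/85, 407/255)
3. E_x = -138/85  [line -836/85·x + -559/255·y + -3572/255 = 0 ∩ |EG|² = 6458/153]
4. E_y = 76/85  [line -836/85·x + -559/255·y + -3572/255 = 0 ∩ |EG|² = 6458/153]
   → E = (-138/85, 76/85)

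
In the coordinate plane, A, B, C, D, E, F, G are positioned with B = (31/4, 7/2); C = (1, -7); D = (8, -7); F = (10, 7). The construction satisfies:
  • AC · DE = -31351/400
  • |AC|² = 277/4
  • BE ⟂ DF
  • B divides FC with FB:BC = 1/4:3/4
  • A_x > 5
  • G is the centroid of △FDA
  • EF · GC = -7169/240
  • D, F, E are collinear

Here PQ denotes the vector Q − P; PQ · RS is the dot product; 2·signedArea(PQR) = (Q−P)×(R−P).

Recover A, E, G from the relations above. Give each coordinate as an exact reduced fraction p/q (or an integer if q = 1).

A = (11/2, 0)
E = (1893/200, 651/200)
G = (47/6, 0)

1. E_x = 1893/200  [D, F, E are collinear ∩ BE ⟂ DF]
2. E_y = 651/200  [D, F, E are collinear ∩ BE ⟂ DF]
   → E = (1893/200, 651/200)
3. A_x = 11/2  [line -293/200·x + -2051/200·y + 3223/400 = 0 ∩ |AC|² = 277/4]
4. A_y = 0  [line -293/200·x + -2051/200·y + 3223/400 = 0 ∩ |AC|² = 277/4]
   → A = (11/2, 0)
5. G_x = 47/6  [G is the centroid of △FDA]
6. G_y = 0  [G is the centroid of △FDA]
   → G = (47/6, 0)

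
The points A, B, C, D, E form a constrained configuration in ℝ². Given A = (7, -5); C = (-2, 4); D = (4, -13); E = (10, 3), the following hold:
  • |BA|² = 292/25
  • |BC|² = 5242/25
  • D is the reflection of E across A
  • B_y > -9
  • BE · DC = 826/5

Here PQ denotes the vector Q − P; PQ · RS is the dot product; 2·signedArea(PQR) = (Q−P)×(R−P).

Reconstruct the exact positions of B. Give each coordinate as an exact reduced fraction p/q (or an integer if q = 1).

1. B_x = 29/5  [line 6·x + -17·y + -871/5 = 0 ∩ |BC|² = 5242/25]
2. B_y = -41/5  [line 6·x + -17·y + -871/5 = 0 ∩ |BC|² = 5242/25]
   → B = (29/5, -41/5)

B = (29/5, -41/5)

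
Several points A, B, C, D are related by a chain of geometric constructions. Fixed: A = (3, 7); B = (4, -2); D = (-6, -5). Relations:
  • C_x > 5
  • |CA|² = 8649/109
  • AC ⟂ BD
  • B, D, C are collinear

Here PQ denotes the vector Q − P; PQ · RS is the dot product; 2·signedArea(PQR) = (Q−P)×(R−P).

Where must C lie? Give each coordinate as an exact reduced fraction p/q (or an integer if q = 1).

1. C_x = 606/109  [B, D, C are collinear ∩ AC ⟂ BD]
2. C_y = -167/109  [B, D, C are collinear ∩ AC ⟂ BD]
   → C = (606/109, -167/109)

C = (606/109, -167/109)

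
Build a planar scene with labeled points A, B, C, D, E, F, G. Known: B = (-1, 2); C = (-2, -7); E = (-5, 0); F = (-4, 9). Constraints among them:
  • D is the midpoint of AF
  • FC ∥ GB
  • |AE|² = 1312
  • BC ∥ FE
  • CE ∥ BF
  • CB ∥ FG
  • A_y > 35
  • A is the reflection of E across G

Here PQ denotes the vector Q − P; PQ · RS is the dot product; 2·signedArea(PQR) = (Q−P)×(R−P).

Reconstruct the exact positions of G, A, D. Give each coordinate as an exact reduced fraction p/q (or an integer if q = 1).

1. G_x = -3  [FC ∥ GB ∩ CB ∥ FG]
2. G_y = 18  [FC ∥ GB ∩ CB ∥ FG]
   → G = (-3, 18)
3. A_x = -1  [A is the reflection of E across G]
4. A_y = 36  [A is the reflection of E across G]
   → A = (-1, 36)
5. D_x = -5/2  [D is the midpoint of AF]
6. D_y = 45/2  [D is the midpoint of AF]
   → D = (-5/2, 45/2)

A = (-1, 36)
D = (-5/2, 45/2)
G = (-3, 18)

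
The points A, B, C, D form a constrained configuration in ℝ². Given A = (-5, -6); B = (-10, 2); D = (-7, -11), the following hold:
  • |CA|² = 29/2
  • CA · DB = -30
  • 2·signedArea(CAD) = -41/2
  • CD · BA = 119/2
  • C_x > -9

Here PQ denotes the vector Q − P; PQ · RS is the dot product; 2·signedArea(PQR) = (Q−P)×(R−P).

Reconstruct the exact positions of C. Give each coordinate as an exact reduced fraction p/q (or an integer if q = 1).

1. C_x = -17/2  [CA · DB = -30 ∩ CD · BA = 119/2]
2. C_y = -9/2  [CA · DB = -30 ∩ CD · BA = 119/2]
   → C = (-17/2, -9/2)

C = (-17/2, -9/2)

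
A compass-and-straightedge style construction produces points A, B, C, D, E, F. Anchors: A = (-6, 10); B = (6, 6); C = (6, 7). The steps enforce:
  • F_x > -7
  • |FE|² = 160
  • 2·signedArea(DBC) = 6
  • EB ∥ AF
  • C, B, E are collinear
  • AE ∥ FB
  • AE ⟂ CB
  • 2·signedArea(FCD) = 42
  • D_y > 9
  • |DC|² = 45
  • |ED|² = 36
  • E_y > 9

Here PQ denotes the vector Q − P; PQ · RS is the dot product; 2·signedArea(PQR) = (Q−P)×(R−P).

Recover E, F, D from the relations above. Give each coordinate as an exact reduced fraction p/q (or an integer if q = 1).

1. E_x = 6  [C, B, E are collinear ∩ AE ⟂ CB]
2. E_y = 10  [C, B, E are collinear ∩ AE ⟂ CB]
   → E = (6, 10)
3. F_x = -6  [AE ∥ FB ∩ EB ∥ AF]
4. F_y = 6  [AE ∥ FB ∩ EB ∥ AF]
   → F = (-6, 6)
5. D_x = 0  [2·signedArea(DBC) = 6 ∩ 2·signedArea(FCD) = 42]
6. D_y = 10  [2·signedArea(DBC) = 6 ∩ 2·signedArea(FCD) = 42]
   → D = (0, 10)

D = (0, 10)
E = (6, 10)
F = (-6, 6)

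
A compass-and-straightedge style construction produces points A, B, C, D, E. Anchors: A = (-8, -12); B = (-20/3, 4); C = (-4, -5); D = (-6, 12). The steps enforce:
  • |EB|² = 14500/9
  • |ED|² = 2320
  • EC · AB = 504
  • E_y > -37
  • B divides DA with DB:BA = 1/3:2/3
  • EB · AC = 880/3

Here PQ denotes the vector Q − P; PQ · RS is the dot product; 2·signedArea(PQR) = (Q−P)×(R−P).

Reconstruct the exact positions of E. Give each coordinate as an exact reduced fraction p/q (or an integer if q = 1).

E = (-10, -36)

1. E_x = -10  [EB · AC = 880/3 ∩ EC · AB = 504]
2. E_y = -36  [EB · AC = 880/3 ∩ EC · AB = 504]
   → E = (-10, -36)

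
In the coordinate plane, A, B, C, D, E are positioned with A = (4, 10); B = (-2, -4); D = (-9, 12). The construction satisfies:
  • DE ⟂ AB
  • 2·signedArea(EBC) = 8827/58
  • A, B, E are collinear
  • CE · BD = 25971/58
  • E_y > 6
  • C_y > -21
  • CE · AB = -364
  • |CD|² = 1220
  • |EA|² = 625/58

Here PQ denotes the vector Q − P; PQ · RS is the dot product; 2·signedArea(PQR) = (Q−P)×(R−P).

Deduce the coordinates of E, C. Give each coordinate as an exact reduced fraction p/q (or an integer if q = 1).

1. E_x = 157/58  [A, B, E are collinear ∩ DE ⟂ AB]
2. E_y = 405/58  [A, B, E are collinear ∩ DE ⟂ AB]
   → E = (157/58, 405/58)
3. C_x = 5  [CE · BD = 25971/58 ∩ 2·signedArea(EBC) = 8827/58]
4. C_y = -20  [CE · BD = 25971/58 ∩ 2·signedArea(EBC) = 8827/58]
   → C = (5, -20)

C = (5, -20)
E = (157/58, 405/58)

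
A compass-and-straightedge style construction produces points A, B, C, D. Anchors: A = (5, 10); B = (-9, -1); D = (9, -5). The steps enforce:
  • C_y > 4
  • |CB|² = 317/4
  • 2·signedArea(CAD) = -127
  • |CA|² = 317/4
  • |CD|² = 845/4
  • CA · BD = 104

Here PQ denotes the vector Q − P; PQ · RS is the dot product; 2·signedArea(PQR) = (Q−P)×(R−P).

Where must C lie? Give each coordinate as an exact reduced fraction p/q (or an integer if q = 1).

1. C_x = -2  [CA · BD = 104 ∩ 2·signedArea(CAD) = -127]
2. C_y = 9/2  [CA · BD = 104 ∩ 2·signedArea(CAD) = -127]
   → C = (-2, 9/2)

C = (-2, 9/2)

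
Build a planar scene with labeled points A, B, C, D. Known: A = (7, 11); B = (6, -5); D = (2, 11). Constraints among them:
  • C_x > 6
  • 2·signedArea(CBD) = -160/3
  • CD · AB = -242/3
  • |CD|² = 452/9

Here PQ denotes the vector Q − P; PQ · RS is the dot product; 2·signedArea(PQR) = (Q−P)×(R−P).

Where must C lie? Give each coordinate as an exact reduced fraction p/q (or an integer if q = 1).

C = (20/3, 17/3)

1. C_x = 20/3  [CD · AB = -242/3 ∩ 2·signedArea(CBD) = -160/3]
2. C_y = 17/3  [CD · AB = -242/3 ∩ 2·signedArea(CBD) = -160/3]
   → C = (20/3, 17/3)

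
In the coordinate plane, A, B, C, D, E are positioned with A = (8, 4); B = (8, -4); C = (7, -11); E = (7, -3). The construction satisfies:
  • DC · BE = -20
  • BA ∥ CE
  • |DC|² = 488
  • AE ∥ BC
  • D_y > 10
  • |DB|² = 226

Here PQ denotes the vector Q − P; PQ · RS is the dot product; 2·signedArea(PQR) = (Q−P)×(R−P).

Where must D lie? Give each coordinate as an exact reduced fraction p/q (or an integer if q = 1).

1. D_x = 9  [line 1·x + -1·y + 2 = 0 ∩ |DC|² = 488]
2. D_y = 11  [line 1·x + -1·y + 2 = 0 ∩ |DC|² = 488]
   → D = (9, 11)

D = (9, 11)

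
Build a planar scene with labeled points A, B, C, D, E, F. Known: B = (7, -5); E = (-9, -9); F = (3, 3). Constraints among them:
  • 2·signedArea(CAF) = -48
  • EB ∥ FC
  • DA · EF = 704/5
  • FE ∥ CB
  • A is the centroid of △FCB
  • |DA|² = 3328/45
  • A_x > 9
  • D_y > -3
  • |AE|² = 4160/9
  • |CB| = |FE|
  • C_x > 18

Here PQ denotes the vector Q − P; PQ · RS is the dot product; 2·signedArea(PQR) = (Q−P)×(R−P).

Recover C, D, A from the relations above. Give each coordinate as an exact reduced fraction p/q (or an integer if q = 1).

A = (29/3, 5/3)
C = (19, 7)
D = (11/5, -13/5)

1. C_x = 19  [FE ∥ CB ∩ EB ∥ FC]
2. C_y = 7  [FE ∥ CB ∩ EB ∥ FC]
   → C = (19, 7)
3. A_x = 29/3  [A is the centroid of △FCB]
4. A_y = 5/3  [A is the centroid of △FCB]
   → A = (29/3, 5/3)
5. D_x = 11/5  [line -12·x + -12·y + -24/5 = 0 ∩ |DA|² = 3328/45]
6. D_y = -13/5  [line -12·x + -12·y + -24/5 = 0 ∩ |DA|² = 3328/45]
   → D = (11/5, -13/5)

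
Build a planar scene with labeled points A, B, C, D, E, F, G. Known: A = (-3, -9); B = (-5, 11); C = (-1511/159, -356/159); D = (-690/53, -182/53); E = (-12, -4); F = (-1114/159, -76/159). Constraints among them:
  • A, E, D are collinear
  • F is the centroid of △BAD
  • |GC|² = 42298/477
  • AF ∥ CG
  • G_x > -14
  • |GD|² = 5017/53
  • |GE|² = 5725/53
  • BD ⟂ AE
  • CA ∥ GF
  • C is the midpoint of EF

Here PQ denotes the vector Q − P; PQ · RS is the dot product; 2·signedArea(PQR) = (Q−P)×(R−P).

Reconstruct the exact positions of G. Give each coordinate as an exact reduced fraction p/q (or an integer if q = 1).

G = (-716/53, 333/53)

1. G_x = -716/53  [CA ∥ GF ∩ AF ∥ CG]
2. G_y = 333/53  [CA ∥ GF ∩ AF ∥ CG]
   → G = (-716/53, 333/53)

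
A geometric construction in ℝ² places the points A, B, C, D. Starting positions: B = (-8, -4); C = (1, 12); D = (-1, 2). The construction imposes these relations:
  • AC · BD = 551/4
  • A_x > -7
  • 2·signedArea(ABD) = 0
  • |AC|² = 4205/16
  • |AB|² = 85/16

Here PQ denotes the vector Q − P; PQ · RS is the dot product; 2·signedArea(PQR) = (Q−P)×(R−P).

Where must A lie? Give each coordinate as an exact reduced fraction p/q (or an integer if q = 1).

1. A_x = -25/4  [2·signedArea(ABD) = 0 ∩ AC · BD = 551/4]
2. A_y = -5/2  [2·signedArea(ABD) = 0 ∩ AC · BD = 551/4]
   → A = (-25/4, -5/2)

A = (-25/4, -5/2)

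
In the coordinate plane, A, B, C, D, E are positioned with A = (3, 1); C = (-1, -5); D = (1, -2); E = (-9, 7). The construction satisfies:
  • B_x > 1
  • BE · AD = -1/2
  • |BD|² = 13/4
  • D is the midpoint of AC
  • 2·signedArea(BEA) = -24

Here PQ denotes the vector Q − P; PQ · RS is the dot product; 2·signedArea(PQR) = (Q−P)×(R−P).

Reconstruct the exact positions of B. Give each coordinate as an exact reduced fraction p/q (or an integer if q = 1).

1. B_x = 2  [2·signedArea(BEA) = -24 ∩ BE · AD = -1/2]
2. B_y = -1/2  [2·signedArea(BEA) = -24 ∩ BE · AD = -1/2]
   → B = (2, -1/2)

B = (2, -1/2)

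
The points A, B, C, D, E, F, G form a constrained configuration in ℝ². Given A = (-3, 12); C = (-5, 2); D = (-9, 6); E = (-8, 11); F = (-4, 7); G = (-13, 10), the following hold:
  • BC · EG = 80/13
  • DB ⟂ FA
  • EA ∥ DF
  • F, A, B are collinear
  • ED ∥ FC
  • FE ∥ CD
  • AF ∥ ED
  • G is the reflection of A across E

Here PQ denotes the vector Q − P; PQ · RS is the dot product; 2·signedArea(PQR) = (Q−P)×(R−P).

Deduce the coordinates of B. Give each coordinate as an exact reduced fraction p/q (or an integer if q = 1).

B = (-57/13, 66/13)

1. B_x = -57/13  [F, A, B are collinear ∩ DB ⟂ FA]
2. B_y = 66/13  [F, A, B are collinear ∩ DB ⟂ FA]
   → B = (-57/13, 66/13)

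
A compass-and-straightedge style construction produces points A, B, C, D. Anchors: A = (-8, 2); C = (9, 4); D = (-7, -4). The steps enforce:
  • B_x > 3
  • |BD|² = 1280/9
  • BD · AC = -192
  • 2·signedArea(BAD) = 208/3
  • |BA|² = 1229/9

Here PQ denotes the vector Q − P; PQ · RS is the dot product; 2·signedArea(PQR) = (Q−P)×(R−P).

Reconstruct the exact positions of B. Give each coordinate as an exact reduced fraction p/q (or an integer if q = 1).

1. B_x = 11/3  [2·signedArea(BAD) = 208/3 ∩ BD · AC = -192]
2. B_y = 4/3  [2·signedArea(BAD) = 208/3 ∩ BD · AC = -192]
   → B = (11/3, 4/3)

B = (11/3, 4/3)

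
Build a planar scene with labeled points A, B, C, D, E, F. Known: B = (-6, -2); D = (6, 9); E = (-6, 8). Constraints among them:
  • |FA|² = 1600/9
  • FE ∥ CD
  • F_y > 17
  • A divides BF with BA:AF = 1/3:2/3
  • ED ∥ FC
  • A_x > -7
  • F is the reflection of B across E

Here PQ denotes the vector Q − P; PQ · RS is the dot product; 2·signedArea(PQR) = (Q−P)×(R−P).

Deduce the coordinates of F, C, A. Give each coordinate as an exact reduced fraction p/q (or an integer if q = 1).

1. F_x = -6  [F is the reflection of B across E]
2. F_y = 18  [F is the reflection of B across E]
   → F = (-6, 18)
3. C_x = 6  [FE ∥ CD ∩ ED ∥ FC]
4. C_y = 19  [FE ∥ CD ∩ ED ∥ FC]
   → C = (6, 19)
5. A_x = -6  [A divides BF with BA:AF = 1/3:2/3]
6. A_y = 14/3  [A divides BF with BA:AF = 1/3:2/3]
   → A = (-6, 14/3)

A = (-6, 14/3)
C = (6, 19)
F = (-6, 18)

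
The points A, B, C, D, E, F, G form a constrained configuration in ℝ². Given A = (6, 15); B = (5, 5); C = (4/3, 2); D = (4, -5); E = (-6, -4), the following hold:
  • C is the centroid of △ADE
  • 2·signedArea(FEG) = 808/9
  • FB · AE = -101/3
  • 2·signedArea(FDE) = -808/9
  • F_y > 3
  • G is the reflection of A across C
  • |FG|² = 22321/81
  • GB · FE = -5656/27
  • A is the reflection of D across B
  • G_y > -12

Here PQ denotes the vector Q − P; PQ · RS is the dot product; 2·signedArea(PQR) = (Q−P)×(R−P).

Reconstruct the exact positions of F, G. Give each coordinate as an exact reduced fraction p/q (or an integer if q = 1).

1. F_x = 34/9  [2·signedArea(FDE) = -808/9 ∩ FB · AE = -101/3]
2. F_y = 4  [2·signedArea(FDE) = -808/9 ∩ FB · AE = -101/3]
   → F = (34/9, 4)
3. G_x = -10/3  [G is the reflection of A across C]
4. G_y = -11  [G is the reflection of A across C]
   → G = (-10/3, -11)

F = (34/9, 4)
G = (-10/3, -11)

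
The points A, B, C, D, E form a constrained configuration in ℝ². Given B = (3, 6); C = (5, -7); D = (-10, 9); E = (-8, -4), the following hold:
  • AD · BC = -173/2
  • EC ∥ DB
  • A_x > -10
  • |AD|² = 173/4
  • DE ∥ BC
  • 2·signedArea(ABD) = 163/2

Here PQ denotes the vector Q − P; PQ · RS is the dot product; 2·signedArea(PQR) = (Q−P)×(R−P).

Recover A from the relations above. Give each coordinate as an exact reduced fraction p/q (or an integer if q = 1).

A = (-9, 5/2)

1. A_x = -9  [2·signedArea(ABD) = 163/2 ∩ AD · BC = -173/2]
2. A_y = 5/2  [2·signedArea(ABD) = 163/2 ∩ AD · BC = -173/2]
   → A = (-9, 5/2)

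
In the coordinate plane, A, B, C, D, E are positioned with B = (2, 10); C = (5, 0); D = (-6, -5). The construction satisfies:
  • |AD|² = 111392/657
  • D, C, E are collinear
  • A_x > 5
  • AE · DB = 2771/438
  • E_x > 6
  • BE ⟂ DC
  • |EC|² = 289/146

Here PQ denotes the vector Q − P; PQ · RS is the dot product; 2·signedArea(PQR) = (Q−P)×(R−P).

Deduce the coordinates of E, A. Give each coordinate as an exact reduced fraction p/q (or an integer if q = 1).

1. E_x = 917/146  [D, C, E are collinear ∩ BE ⟂ DC]
2. E_y = 85/146  [D, C, E are collinear ∩ BE ⟂ DC]
   → E = (917/146, 85/146)
3. A_x = 1282/219  [line -8·x + -15·y + 11531/219 = 0 ∩ |AD|² = 111392/657]
4. A_y = 85/219  [line -8·x + -15·y + 11531/219 = 0 ∩ |AD|² = 111392/657]
   → A = (1282/219, 85/219)

A = (1282/219, 85/219)
E = (917/146, 85/146)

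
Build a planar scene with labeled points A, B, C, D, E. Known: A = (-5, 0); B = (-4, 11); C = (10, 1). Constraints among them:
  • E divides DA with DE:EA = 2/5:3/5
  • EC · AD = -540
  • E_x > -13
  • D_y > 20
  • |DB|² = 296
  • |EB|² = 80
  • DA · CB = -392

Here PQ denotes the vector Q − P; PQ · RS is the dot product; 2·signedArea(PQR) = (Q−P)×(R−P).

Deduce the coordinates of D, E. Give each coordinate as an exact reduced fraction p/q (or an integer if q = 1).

1. D_x = -18  [line 14·x + -10·y + 462 = 0 ∩ |DB|² = 296]
2. D_y = 21  [line 14·x + -10·y + 462 = 0 ∩ |DB|² = 296]
   → D = (-18, 21)
3. E_x = -64/5  [E divides DA with DE:EA = 2/5:3/5]
4. E_y = 63/5  [E divides DA with DE:EA = 2/5:3/5]
   → E = (-64/5, 63/5)

D = (-18, 21)
E = (-64/5, 63/5)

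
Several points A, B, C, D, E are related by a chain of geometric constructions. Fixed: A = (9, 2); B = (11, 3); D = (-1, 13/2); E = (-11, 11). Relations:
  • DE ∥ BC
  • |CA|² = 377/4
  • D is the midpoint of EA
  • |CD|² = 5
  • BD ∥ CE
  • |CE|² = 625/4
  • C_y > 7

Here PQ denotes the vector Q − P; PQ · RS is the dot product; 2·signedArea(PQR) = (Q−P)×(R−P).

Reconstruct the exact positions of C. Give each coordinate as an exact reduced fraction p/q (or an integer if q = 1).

1. C_x = 1  [BD ∥ CE ∩ DE ∥ BC]
2. C_y = 15/2  [BD ∥ CE ∩ DE ∥ BC]
   → C = (1, 15/2)

C = (1, 15/2)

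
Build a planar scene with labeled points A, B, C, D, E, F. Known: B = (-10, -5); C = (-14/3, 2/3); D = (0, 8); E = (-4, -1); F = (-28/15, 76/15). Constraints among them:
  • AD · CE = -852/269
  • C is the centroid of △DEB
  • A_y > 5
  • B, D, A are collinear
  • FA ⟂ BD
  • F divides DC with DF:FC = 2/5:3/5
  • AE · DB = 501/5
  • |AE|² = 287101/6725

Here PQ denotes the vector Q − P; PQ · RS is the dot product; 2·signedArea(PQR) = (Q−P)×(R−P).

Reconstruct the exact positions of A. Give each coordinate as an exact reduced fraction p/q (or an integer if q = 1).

A = (-568/269, 7068/1345)

1. A_x = -568/269  [B, D, A are collinear ∩ FA ⟂ BD]
2. A_y = 7068/1345  [B, D, A are collinear ∩ FA ⟂ BD]
   → A = (-568/269, 7068/1345)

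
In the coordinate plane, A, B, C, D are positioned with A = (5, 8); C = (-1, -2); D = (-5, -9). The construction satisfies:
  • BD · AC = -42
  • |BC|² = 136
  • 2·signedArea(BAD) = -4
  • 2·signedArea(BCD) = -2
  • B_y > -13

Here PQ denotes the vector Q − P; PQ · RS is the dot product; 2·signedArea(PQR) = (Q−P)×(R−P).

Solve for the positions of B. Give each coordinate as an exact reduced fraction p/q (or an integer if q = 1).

B = (-7, -12)

1. B_x = -7  [2·signedArea(BCD) = -2 ∩ 2·signedArea(BAD) = -4]
2. B_y = -12  [2·signedArea(BCD) = -2 ∩ 2·signedArea(BAD) = -4]
   → B = (-7, -12)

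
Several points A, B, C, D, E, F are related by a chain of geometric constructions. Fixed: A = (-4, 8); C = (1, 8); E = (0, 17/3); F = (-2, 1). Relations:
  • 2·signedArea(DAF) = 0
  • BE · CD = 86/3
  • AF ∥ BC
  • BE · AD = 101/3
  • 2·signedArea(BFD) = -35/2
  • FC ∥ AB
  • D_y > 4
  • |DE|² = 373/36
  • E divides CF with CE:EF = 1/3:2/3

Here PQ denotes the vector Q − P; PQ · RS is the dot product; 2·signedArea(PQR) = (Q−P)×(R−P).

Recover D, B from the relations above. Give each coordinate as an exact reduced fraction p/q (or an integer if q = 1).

1. B_x = -1  [AF ∥ BC ∩ FC ∥ AB]
2. B_y = 15  [AF ∥ BC ∩ FC ∥ AB]
   → B = (-1, 15)
3. D_x = -3  [2·signedArea(DAF) = 0 ∩ 2·signedArea(BFD) = -35/2]
4. D_y = 9/2  [2·signedArea(DAF) = 0 ∩ 2·signedArea(BFD) = -35/2]
   → D = (-3, 9/2)

B = (-1, 15)
D = (-3, 9/2)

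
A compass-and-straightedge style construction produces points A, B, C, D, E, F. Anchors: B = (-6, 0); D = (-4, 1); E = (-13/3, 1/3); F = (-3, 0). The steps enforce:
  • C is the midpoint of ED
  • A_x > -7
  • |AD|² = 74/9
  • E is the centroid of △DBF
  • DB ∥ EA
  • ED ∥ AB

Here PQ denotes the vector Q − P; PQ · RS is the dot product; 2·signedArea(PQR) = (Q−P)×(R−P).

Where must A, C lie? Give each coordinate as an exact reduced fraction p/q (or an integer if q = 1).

A = (-19/3, -2/3)
C = (-25/6, 2/3)

1. A_x = -19/3  [ED ∥ AB ∩ DB ∥ EA]
2. A_y = -2/3  [ED ∥ AB ∩ DB ∥ EA]
   → A = (-19/3, -2/3)
3. C_x = -25/6  [C is the midpoint of ED]
4. C_y = 2/3  [C is the midpoint of ED]
   → C = (-25/6, 2/3)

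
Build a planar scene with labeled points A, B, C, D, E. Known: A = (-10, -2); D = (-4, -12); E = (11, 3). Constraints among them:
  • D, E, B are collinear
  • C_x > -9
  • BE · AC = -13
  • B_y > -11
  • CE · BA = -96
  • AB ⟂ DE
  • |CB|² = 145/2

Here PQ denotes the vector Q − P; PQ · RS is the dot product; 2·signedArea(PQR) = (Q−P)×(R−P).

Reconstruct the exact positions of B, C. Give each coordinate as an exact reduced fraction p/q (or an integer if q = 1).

1. B_x = -2  [D, E, B are collinear ∩ AB ⟂ DE]
2. B_y = -10  [D, E, B are collinear ∩ AB ⟂ DE]
   → B = (-2, -10)
3. C_x = -17/2  [CE · BA = -96 ∩ BE · AC = -13]
4. C_y = -9/2  [CE · BA = -96 ∩ BE · AC = -13]
   → C = (-17/2, -9/2)

B = (-2, -10)
C = (-17/2, -9/2)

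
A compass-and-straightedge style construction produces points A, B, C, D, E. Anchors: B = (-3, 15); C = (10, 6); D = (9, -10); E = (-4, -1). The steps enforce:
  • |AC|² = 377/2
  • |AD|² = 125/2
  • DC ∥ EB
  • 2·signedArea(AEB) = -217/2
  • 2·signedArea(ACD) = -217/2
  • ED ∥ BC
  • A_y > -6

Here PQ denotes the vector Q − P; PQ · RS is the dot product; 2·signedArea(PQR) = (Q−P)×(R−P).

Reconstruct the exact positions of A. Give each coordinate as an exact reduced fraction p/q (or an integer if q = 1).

A = (5/2, -11/2)

1. A_x = 5/2  [line 16·x + -1·y + -91/2 = 0 ∩ |AD|² = 125/2]
2. A_y = -11/2  [line 16·x + -1·y + -91/2 = 0 ∩ |AD|² = 125/2]
   → A = (5/2, -11/2)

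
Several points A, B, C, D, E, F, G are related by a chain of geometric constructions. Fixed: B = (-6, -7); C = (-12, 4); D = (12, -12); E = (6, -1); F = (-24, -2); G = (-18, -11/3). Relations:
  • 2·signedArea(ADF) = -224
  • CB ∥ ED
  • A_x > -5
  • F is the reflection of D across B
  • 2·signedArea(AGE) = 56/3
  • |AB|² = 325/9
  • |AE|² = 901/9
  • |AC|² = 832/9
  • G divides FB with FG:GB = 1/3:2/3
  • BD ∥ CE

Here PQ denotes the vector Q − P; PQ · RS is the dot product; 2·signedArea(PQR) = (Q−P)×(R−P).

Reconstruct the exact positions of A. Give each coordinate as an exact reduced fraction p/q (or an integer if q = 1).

A = (-4, -4/3)

1. A_x = -4  [2·signedArea(AGE) = 56/3 ∩ 2·signedArea(ADF) = -224]
2. A_y = -4/3  [2·signedArea(AGE) = 56/3 ∩ 2·signedArea(ADF) = -224]
   → A = (-4, -4/3)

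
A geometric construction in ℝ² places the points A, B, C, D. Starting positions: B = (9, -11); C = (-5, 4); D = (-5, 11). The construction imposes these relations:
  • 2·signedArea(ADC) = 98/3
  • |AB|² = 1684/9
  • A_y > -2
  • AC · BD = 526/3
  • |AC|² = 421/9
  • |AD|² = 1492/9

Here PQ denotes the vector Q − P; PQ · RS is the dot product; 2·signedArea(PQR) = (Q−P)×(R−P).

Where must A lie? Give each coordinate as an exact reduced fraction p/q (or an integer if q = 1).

A = (-1/3, -1)

1. A_x = -1/3  [AC · BD = 526/3 ∩ 2·signedArea(ADC) = 98/3]
2. A_y = -1  [AC · BD = 526/3 ∩ 2·signedArea(ADC) = 98/3]
   → A = (-1/3, -1)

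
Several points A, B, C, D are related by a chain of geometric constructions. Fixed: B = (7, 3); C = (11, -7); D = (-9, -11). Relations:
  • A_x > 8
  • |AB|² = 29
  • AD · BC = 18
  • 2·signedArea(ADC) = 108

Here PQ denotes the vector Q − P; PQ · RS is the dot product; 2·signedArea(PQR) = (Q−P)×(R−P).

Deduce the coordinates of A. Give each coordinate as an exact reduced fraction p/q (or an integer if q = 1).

A = (9, -2)

1. A_x = 9  [2·signedArea(ADC) = 108 ∩ AD · BC = 18]
2. A_y = -2  [2·signedArea(ADC) = 108 ∩ AD · BC = 18]
   → A = (9, -2)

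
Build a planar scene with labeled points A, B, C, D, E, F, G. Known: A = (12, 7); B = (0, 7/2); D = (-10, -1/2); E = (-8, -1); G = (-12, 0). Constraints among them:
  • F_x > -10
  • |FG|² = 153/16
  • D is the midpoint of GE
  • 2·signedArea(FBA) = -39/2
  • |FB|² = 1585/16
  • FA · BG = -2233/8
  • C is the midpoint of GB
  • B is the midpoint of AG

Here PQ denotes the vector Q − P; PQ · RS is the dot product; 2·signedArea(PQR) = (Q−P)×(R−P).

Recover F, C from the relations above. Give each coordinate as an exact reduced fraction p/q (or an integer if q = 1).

C = (-6, 7/4)
F = (-9, -3/4)

1. F_x = -9  [FA · BG = -2233/8 ∩ 2·signedArea(FBA) = -39/2]
2. F_y = -3/4  [FA · BG = -2233/8 ∩ 2·signedArea(FBA) = -39/2]
   → F = (-9, -3/4)
3. C_x = -6  [C is the midpoint of GB]
4. C_y = 7/4  [C is the midpoint of GB]
   → C = (-6, 7/4)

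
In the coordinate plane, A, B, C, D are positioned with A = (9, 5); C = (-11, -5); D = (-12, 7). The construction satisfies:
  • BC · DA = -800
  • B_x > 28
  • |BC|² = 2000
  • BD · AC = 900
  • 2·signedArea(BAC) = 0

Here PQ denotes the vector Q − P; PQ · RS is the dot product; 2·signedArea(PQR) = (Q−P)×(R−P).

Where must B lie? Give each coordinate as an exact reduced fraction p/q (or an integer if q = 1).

B = (29, 15)

1. B_x = 29  [2·signedArea(BAC) = 0 ∩ BD · AC = 900]
2. B_y = 15  [2·signedArea(BAC) = 0 ∩ BD · AC = 900]
   → B = (29, 15)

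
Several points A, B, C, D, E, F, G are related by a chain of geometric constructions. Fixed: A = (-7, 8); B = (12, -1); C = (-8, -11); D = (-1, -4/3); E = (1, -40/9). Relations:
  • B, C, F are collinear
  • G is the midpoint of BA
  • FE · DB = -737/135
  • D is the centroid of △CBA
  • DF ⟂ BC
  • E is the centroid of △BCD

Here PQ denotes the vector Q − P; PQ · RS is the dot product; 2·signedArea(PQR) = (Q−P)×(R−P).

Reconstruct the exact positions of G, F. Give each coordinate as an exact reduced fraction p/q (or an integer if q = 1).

1. G_x = 5/2  [G is the midpoint of BA]
2. G_y = 7/2  [G is the midpoint of BA]
   → G = (5/2, 7/2)
3. F_x = 22/15  [B, C, F are collinear ∩ DF ⟂ BC]
4. F_y = -94/15  [B, C, F are collinear ∩ DF ⟂ BC]
   → F = (22/15, -94/15)

F = (22/15, -94/15)
G = (5/2, 7/2)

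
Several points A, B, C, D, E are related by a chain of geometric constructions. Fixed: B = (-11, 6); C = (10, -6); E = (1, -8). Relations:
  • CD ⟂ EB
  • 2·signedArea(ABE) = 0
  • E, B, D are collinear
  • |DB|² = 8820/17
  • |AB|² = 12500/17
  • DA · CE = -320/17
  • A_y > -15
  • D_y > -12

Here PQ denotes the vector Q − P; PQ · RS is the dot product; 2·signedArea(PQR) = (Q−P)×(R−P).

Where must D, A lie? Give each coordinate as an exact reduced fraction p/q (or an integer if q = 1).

A = (113/17, -248/17)
D = (65/17, -192/17)

1. D_x = 65/17  [E, B, D are collinear ∩ CD ⟂ EB]
2. D_y = -192/17  [E, B, D are collinear ∩ CD ⟂ EB]
   → D = (65/17, -192/17)
3. A_x = 113/17  [2·signedArea(ABE) = 0 ∩ DA · CE = -320/17]
4. A_y = -248/17  [2·signedArea(ABE) = 0 ∩ DA · CE = -320/17]
   → A = (113/17, -248/17)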